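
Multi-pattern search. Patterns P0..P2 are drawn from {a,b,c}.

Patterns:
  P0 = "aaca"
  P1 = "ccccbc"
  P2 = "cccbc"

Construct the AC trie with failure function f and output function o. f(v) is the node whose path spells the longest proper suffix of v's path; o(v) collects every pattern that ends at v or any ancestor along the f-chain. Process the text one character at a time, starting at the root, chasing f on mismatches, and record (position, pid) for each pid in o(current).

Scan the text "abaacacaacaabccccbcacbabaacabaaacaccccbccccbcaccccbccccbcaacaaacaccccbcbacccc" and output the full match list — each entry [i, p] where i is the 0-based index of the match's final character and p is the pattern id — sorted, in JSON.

Construct AC machine:
Trie (insert patterns):
  n0 'ε': a→1 c→5
  n1 'a': a→2
  n2 'aa': c→3
  n3 'aac': a→4
  n4 'aaca': ·  [P0 ends]
  n5 'c': c→6
  n6 'cc': c→7
  n7 'ccc': b→11 c→8
  n8 'cccc': b→9
  n9 'ccccb': c→10
  n10 'ccccbc': ·  [P1 ends]
  n11 'cccb': c→12
  n12 'cccbc': ·  [P2 ends]

BFS fail/out derivation:
  n1('a'): parent n0 fail=0; on 'a' 0 → fail=0;  out ∅∪∅=∅
  n5('c'): parent n0 fail=0; on 'c' 0 → fail=0;  out ∅∪∅=∅
  n2('aa'): parent n1 fail=0; on 'a' 0 → fail=1;  out ∅∪∅=∅
  n6('cc'): parent n5 fail=0; on 'c' 0 → fail=5;  out ∅∪∅=∅
  n3('aac'): parent n2 fail=1; on 'c' 1→0 → fail=5;  out ∅∪∅=∅
  n7('ccc'): parent n6 fail=5; on 'c' 5 → fail=6;  out ∅∪∅=∅
  n4('aaca'): parent n3 fail=5; on 'a' 5→0 → fail=1;  out {0}∪∅={0}
  n8('cccc'): parent n7 fail=6; on 'c' 6 → fail=7;  out ∅∪∅=∅
  n11('cccb'): parent n7 fail=6; on 'b' 6→5→0 → fail=0;  out ∅∪∅=∅
  n9('ccccb'): parent n8 fail=7; on 'b' 7 → fail=11;  out ∅∪∅=∅
  n12('cccbc'): parent n11 fail=0; on 'c' 0 → fail=5;  out {2}∪∅={2}
  n10('ccccbc'): parent n9 fail=11; on 'c' 11 → fail=12;  out {1}∪{2}={1,2}

Run:
i=0 'a': node 0→1
i=1 'b': node 1→0 (fail-walked)
i=2 'a': node 0→1
i=3 'a': node 1→2
i=4 'c': node 2→3
i=5 'a': node 3→4  → match P0@[2:5]
i=6 'c': node 4→5 (fail-walked)
i=7 'a': node 5→1 (fail-walked)
i=8 'a': node 1→2
i=9 'c': node 2→3
i=10 'a': node 3→4  → match P0@[7:10]
i=11 'a': node 4→2 (fail-walked)
i=12 'b': node 2→0 (fail-walked)
i=13 'c': node 0→5
i=14 'c': node 5→6
i=15 'c': node 6→7
i=16 'c': node 7→8
i=17 'b': node 8→9
i=18 'c': node 9→10  → match P1@[13:18],P2@[14:18]
i=19 'a': node 10→1 (fail-walked)
i=20 'c': node 1→5 (fail-walked)
i=21 'b': node 5→0 (fail-walked)
i=22 'a': node 0→1
i=23 'b': node 1→0 (fail-walked)
i=24 'a': node 0→1
i=25 'a': node 1→2
i=26 'c': node 2→3
i=27 'a': node 3→4  → match P0@[24:27]
i=28 'b': node 4→0 (fail-walked)
i=29 'a': node 0→1
i=30 'a': node 1→2
i=31 'a': node 2→2 (fail-walked)
i=32 'c': node 2→3
i=33 'a': node 3→4  → match P0@[30:33]
i=34 'c': node 4→5 (fail-walked)
i=35 'c': node 5→6
i=36 'c': node 6→7
i=37 'c': node 7→8
i=38 'b': node 8→9
i=39 'c': node 9→10  → match P1@[34:39],P2@[35:39]
i=40 'c': node 10→6 (fail-walked)
i=41 'c': node 6→7
i=42 'c': node 7→8
i=43 'b': node 8→9
i=44 'c': node 9→10  → match P1@[39:44],P2@[40:44]
i=45 'a': node 10→1 (fail-walked)
i=46 'c': node 1→5 (fail-walked)
i=47 'c': node 5→6
i=48 'c': node 6→7
i=49 'c': node 7→8
i=50 'b': node 8→9
i=51 'c': node 9→10  → match P1@[46:51],P2@[47:51]
i=52 'c': node 10→6 (fail-walked)
i=53 'c': node 6→7
i=54 'c': node 7→8
i=55 'b': node 8→9
i=56 'c': node 9→10  → match P1@[51:56],P2@[52:56]
i=57 'a': node 10→1 (fail-walked)
i=58 'a': node 1→2
i=59 'c': node 2→3
i=60 'a': node 3→4  → match P0@[57:60]
i=61 'a': node 4→2 (fail-walked)
i=62 'a': node 2→2 (fail-walked)
i=63 'c': node 2→3
i=64 'a': node 3→4  → match P0@[61:64]
i=65 'c': node 4→5 (fail-walked)
i=66 'c': node 5→6
i=67 'c': node 6→7
i=68 'c': node 7→8
i=69 'b': node 8→9
i=70 'c': node 9→10  → match P1@[65:70],P2@[66:70]
i=71 'b': node 10→0 (fail-walked)
i=72 'a': node 0→1
i=73 'c': node 1→5 (fail-walked)
i=74 'c': node 5→6
i=75 'c': node 6→7
i=76 'c': node 7→8

All matches (sorted): [[5,0],[10,0],[18,1],[18,2],[27,0],[33,0],[39,1],[39,2],[44,1],[44,2],[51,1],[51,2],[56,1],[56,2],[60,0],[64,0],[70,1],[70,2]]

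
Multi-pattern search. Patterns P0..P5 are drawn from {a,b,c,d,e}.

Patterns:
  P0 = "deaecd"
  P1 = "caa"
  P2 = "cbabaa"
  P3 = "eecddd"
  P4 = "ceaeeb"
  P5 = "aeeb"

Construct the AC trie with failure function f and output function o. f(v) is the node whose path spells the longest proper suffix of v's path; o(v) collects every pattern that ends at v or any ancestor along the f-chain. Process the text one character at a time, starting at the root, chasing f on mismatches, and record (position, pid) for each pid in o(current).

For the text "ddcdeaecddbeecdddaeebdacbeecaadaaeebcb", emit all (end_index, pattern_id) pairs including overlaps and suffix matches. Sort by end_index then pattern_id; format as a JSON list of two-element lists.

Construct AC machine:
Trie nodes:
  0='ε' goto a→26 c→7 d→1 e→15
  1='d' goto e→2
  2='de' goto a→3
  3='dea' goto e→4
  4='deae' goto c→5
  5='deaec' goto d→6
  6='deaecd' goto ·  ←P0
  7='c' goto a→8 b→10 e→21
  8='ca' goto a→9
  9='caa' goto ·  ←P1
  10='cb' goto a→11
  11='cba' goto b→12
  12='cbab' goto a→13
  13='cbaba' goto a→14
  14='cbabaa' goto ·  ←P2
  15='e' goto e→16
  16='ee' goto c→17
  17='eec' goto d→18
  18='eecd' goto d→19
  19='eecdd' goto d→20
  20='eecddd' goto ·  ←P3
  21='ce' goto a→22
  22='cea' goto e→23
  23='ceae' goto e→24
  24='ceaee' goto b→25
  25='ceaeeb' goto ·  ←P4
  26='a' goto e→27
  27='ae' goto e→28
  28='aee' goto b→29
  29='aeeb' goto ·  ←P5

Failure links (BFS by depth):
  n1('d'): parent n0 fail=0; on 'd' 0 → fail=0;  out ∅∪∅=∅
  n7('c'): parent n0 fail=0; on 'c' 0 → fail=0;  out ∅∪∅=∅
  n15('e'): parent n0 fail=0; on 'e' 0 → fail=0;  out ∅∪∅=∅
  n26('a'): parent n0 fail=0; on 'a' 0 → fail=0;  out ∅∪∅=∅
  n2('de'): parent n1 fail=0; on 'e' 0 → fail=15;  out ∅∪∅=∅
  n8('ca'): parent n7 fail=0; on 'a' 0 → fail=26;  out ∅∪∅=∅
  n10('cb'): parent n7 fail=0; on 'b' 0 → fail=0;  out ∅∪∅=∅
  n16('ee'): parent n15 fail=0; on 'e' 0 → fail=15;  out ∅∪∅=∅
  n21('ce'): parent n7 fail=0; on 'e' 0 → fail=15;  out ∅∪∅=∅
  n27('ae'): parent n26 fail=0; on 'e' 0 → fail=15;  out ∅∪∅=∅
  n3('dea'): parent n2 fail=15; on 'a' 15→0 → fail=26;  out ∅∪∅=∅
  n9('caa'): parent n8 fail=26; on 'a' 26→0 → fail=26;  out {1}∪∅={1}
  n11('cba'): parent n10 fail=0; on 'a' 0 → fail=26;  out ∅∪∅=∅
  n17('eec'): parent n16 fail=15; on 'c' 15→0 → fail=7;  out ∅∪∅=∅
  n22('cea'): parent n21 fail=15; on 'a' 15→0 → fail=26;  out ∅∪∅=∅
  n28('aee'): parent n27 fail=15; on 'e' 15 → fail=16;  out ∅∪∅=∅
  n4('deae'): parent n3 fail=26; on 'e' 26 → fail=27;  out ∅∪∅=∅
  n12('cbab'): parent n11 fail=26; on 'b' 26→0 → fail=0;  out ∅∪∅=∅
  n18('eecd'): parent n17 fail=7; on 'd' 7→0 → fail=1;  out ∅∪∅=∅
  n23('ceae'): parent n22 fail=26; on 'e' 26 → fail=27;  out ∅∪∅=∅
  n29('aeeb'): parent n28 fail=16; on 'b' 16→15→0 → fail=0;  out {5}∪∅={5}
  n5('deaec'): parent n4 fail=27; on 'c' 27→15→0 → fail=7;  out ∅∪∅=∅
  n13('cbaba'): parent n12 fail=0; on 'a' 0 → fail=26;  out ∅∪∅=∅
  n19('eecdd'): parent n18 fail=1; on 'd' 1→0 → fail=1;  out ∅∪∅=∅
  n24('ceaee'): parent n23 fail=27; on 'e' 27 → fail=28;  out ∅∪∅=∅
  n6('deaecd'): parent n5 fail=7; on 'd' 7→0 → fail=1;  out {0}∪∅={0}
  n14('cbabaa'): parent n13 fail=26; on 'a' 26→0 → fail=26;  out {2}∪∅={2}
  n20('eecddd'): parent n19 fail=1; on 'd' 1→0 → fail=1;  out {3}∪∅={3}
  n25('ceaeeb'): parent n24 fail=28; on 'b' 28 → fail=29;  out {4}∪{5}={4,5}

Scan:
pos 0 'd': at 1
pos 1 'd': at 1 ·f
pos 2 'c': at 7 ·f
pos 3 'd': at 1 ·f
pos 4 'e': at 2
pos 5 'a': at 3
pos 6 'e': at 4
pos 7 'c': at 5
pos 8 'd': at 6  → match P0@[3:8]
pos 9 'd': at 1 ·f
pos 10 'b': at 0 ·f
pos 11 'e': at 15
pos 12 'e': at 16
pos 13 'c': at 17
pos 14 'd': at 18
pos 15 'd': at 19
pos 16 'd': at 20  → match P3@[11:16]
pos 17 'a': at 26 ·f
pos 18 'e': at 27
pos 19 'e': at 28
pos 20 'b': at 29  → match P5@[17:20]
pos 21 'd': at 1 ·f
pos 22 'a': at 26 ·f
pos 23 'c': at 7 ·f
pos 24 'b': at 10
pos 25 'e': at 15 ·f
pos 26 'e': at 16
pos 27 'c': at 17
pos 28 'a': at 8 ·f
pos 29 'a': at 9  → match P1@[27:29]
pos 30 'd': at 1 ·f
pos 31 'a': at 26 ·f
pos 32 'a': at 26 ·f
pos 33 'e': at 27
pos 34 'e': at 28
pos 35 'b': at 29  → match P5@[32:35]
pos 36 'c': at 7 ·f
pos 37 'b': at 10

Result: [[8,0],[16,3],[20,5],[29,1],[35,5]]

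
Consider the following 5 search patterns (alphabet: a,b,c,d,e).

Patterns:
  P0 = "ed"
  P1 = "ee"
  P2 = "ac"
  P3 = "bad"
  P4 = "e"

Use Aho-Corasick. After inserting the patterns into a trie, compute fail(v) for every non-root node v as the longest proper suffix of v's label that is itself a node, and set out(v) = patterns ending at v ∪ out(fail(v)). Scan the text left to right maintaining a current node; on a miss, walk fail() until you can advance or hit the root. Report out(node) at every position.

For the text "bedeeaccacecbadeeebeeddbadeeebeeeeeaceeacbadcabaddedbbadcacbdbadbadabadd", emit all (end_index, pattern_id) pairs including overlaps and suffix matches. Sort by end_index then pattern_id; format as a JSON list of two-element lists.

Build automaton:
Trie nodes:
  n0 'ε': a→4 b→6 e→1
  n1 'e': d→2 e→3  ←P4
  n2 'ed': ·  ←P0
  n3 'ee': ·  ←P1
  n4 'a': c→5
  n5 'ac': ·  ←P2
  n6 'b': a→7
  n7 'ba': d→8
  n8 'bad': ·  ←P3

Failure links (BFS by depth):
  fail(1) 'e': from fail(0)=0 chase 'e': 0 ⇒ 0;  out={4}∪out(0)={4}
  fail(4) 'a': from fail(0)=0 chase 'a': 0 ⇒ 0;  out=∅∪out(0)=∅
  fail(6) 'b': from fail(0)=0 chase 'b': 0 ⇒ 0;  out=∅∪out(0)=∅
  fail(2) 'ed': from fail(1)=0 chase 'd': 0 ⇒ 0;  out={0}∪out(0)={0}
  fail(3) 'ee': from fail(1)=0 chase 'e': 0 ⇒ 1;  out={1}∪out(1)={1,4}
  fail(5) 'ac': from fail(4)=0 chase 'c': 0 ⇒ 0;  out={2}∪out(0)={2}
  fail(7) 'ba': from fail(6)=0 chase 'a': 0 ⇒ 4;  out=∅∪out(4)=∅
  fail(8) 'bad': from fail(7)=4 chase 'd': 4→0 ⇒ 0;  out={3}∪out(0)={3}

Scan:
[0] read 'b'  n0⇒n6
[1] read 'e'  n6⇒n1 ·f  emit P4@[1:1]
[2] read 'd'  n1⇒n2  emit P0@[1:2]
[3] read 'e'  n2⇒n1 ·f  emit P4@[3:3]
[4] read 'e'  n1⇒n3  emit P1@[3:4],P4@[4:4]
[5] read 'a'  n3⇒n4 ·f
[6] read 'c'  n4⇒n5  emit P2@[5:6]
[7] read 'c'  n5⇒n0 ·f
[8] read 'a'  n0⇒n4
[9] read 'c'  n4⇒n5  emit P2@[8:9]
[10] read 'e'  n5⇒n1 ·f  emit P4@[10:10]
[11] read 'c'  n1⇒n0 ·f
[12] read 'b'  n0⇒n6
[13] read 'a'  n6⇒n7
[14] read 'd'  n7⇒n8  emit P3@[12:14]
[15] read 'e'  n8⇒n1 ·f  emit P4@[15:15]
[16] read 'e'  n1⇒n3  emit P1@[15:16],P4@[16:16]
[17] read 'e'  n3⇒n3 ·f  emit P1@[16:17],P4@[17:17]
[18] read 'b'  n3⇒n6 ·f
[19] read 'e'  n6⇒n1 ·f  emit P4@[19:19]
[20] read 'e'  n1⇒n3  emit P1@[19:20],P4@[20:20]
[21] read 'd'  n3⇒n2 ·f  emit P0@[20:21]
[22] read 'd'  n2⇒n0 ·f
[23] read 'b'  n0⇒n6
[24] read 'a'  n6⇒n7
[25] read 'd'  n7⇒n8  emit P3@[23:25]
[26] read 'e'  n8⇒n1 ·f  emit P4@[26:26]
[27] read 'e'  n1⇒n3  emit P1@[26:27],P4@[27:27]
[28] read 'e'  n3⇒n3 ·f  emit P1@[27:28],P4@[28:28]
[29] read 'b'  n3⇒n6 ·f
[30] read 'e'  n6⇒n1 ·f  emit P4@[30:30]
[31] read 'e'  n1⇒n3  emit P1@[30:31],P4@[31:31]
[32] read 'e'  n3⇒n3 ·f  emit P1@[31:32],P4@[32:32]
[33] read 'e'  n3⇒n3 ·f  emit P1@[32:33],P4@[33:33]
[34] read 'e'  n3⇒n3 ·f  emit P1@[33:34],P4@[34:34]
[35] read 'a'  n3⇒n4 ·f
[36] read 'c'  n4⇒n5  emit P2@[35:36]
[37] read 'e'  n5⇒n1 ·f  emit P4@[37:37]
[38] read 'e'  n1⇒n3  emit P1@[37:38],P4@[38:38]
[39] read 'a'  n3⇒n4 ·f
[40] read 'c'  n4⇒n5  emit P2@[39:40]
[41] read 'b'  n5⇒n6 ·f
[42] read 'a'  n6⇒n7
[43] read 'd'  n7⇒n8  emit P3@[41:43]
[44] read 'c'  n8⇒n0 ·f
[45] read 'a'  n0⇒n4
[46] read 'b'  n4⇒n6 ·f
[47] read 'a'  n6⇒n7
[48] read 'd'  n7⇒n8  emit P3@[46:48]
[49] read 'd'  n8⇒n0 ·f
[50] read 'e'  n0⇒n1  emit P4@[50:50]
[51] read 'd'  n1⇒n2  emit P0@[50:51]
[52] read 'b'  n2⇒n6 ·f
[53] read 'b'  n6⇒n6 ·f
[54] read 'a'  n6⇒n7
[55] read 'd'  n7⇒n8  emit P3@[53:55]
[56] read 'c'  n8⇒n0 ·f
[57] read 'a'  n0⇒n4
[58] read 'c'  n4⇒n5  emit P2@[57:58]
[59] read 'b'  n5⇒n6 ·f
[60] read 'd'  n6⇒n0 ·f
[61] read 'b'  n0⇒n6
[62] read 'a'  n6⇒n7
[63] read 'd'  n7⇒n8  emit P3@[61:63]
[64] read 'b'  n8⇒n6 ·f
[65] read 'a'  n6⇒n7
[66] read 'd'  n7⇒n8  emit P3@[64:66]
[67] read 'a'  n8⇒n4 ·f
[68] read 'b'  n4⇒n6 ·f
[69] read 'a'  n6⇒n7
[70] read 'd'  n7⇒n8  emit P3@[68:70]
[71] read 'd'  n8⇒n0 ·f

Result: [[1,4],[2,0],[3,4],[4,1],[4,4],[6,2],[9,2],[10,4],[14,3],[15,4],[16,1],[16,4],[17,1],[17,4],[19,4],[20,1],[20,4],[21,0],[25,3],[26,4],[27,1],[27,4],[28,1],[28,4],[30,4],[31,1],[31,4],[32,1],[32,4],[33,1],[33,4],[34,1],[34,4],[36,2],[37,4],[38,1],[38,4],[40,2],[43,3],[48,3],[50,4],[51,0],[55,3],[58,2],[63,3],[66,3],[70,3]]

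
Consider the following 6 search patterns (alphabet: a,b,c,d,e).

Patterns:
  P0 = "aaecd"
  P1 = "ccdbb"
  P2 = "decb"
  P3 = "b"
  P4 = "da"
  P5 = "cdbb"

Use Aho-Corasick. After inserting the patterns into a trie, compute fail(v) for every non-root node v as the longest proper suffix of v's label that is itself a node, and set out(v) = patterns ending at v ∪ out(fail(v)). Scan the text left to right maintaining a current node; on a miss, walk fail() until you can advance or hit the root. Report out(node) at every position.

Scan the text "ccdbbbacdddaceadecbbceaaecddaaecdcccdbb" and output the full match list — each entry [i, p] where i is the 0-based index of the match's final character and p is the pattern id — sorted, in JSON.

Build:
Trie (insert patterns):
  0='ε' goto a→1 b→15 c→6 d→11
  1='a' goto a→2
  2='aa' goto e→3
  3='aae' goto c→4
  4='aaec' goto d→5
  5='aaecd' goto ·  ←P0
  6='c' goto c→7 d→17
  7='cc' goto d→8
  8='ccd' goto b→9
  9='ccdb' goto b→10
  10='ccdbb' goto ·  ←P1
  11='d' goto a→16 e→12
  12='de' goto c→13
  13='dec' goto b→14
  14='decb' goto ·  ←P2
  15='b' goto ·  ←P3
  16='da' goto ·  ←P4
  17='cd' goto b→18
  18='cdb' goto b→19
  19='cdbb' goto ·  ←P5

BFS fail/out derivation:
  fail(1) 'a': from fail(0)=0 chase 'a': 0 ⇒ 0;  out=∅∪out(0)=∅
  fail(6) 'c': from fail(0)=0 chase 'c': 0 ⇒ 0;  out=∅∪out(0)=∅
  fail(11) 'd': from fail(0)=0 chase 'd': 0 ⇒ 0;  out=∅∪out(0)=∅
  fail(15) 'b': from fail(0)=0 chase 'b': 0 ⇒ 0;  out={3}∪out(0)={3}
  fail(2) 'aa': from fail(1)=0 chase 'a': 0 ⇒ 1;  out=∅∪out(1)=∅
  fail(7) 'cc': from fail(6)=0 chase 'c': 0 ⇒ 6;  out=∅∪out(6)=∅
  fail(12) 'de': from fail(11)=0 chase 'e': 0 ⇒ 0;  out=∅∪out(0)=∅
  fail(16) 'da': from fail(11)=0 chase 'a': 0 ⇒ 1;  out={4}∪out(1)={4}
  fail(17) 'cd': from fail(6)=0 chase 'd': 0 ⇒ 11;  out=∅∪out(11)=∅
  fail(3) 'aae': from fail(2)=1 chase 'e': 1→0 ⇒ 0;  out=∅∪out(0)=∅
  fail(8) 'ccd': from fail(7)=6 chase 'd': 6 ⇒ 17;  out=∅∪out(17)=∅
  fail(13) 'dec': from fail(12)=0 chase 'c': 0 ⇒ 6;  out=∅∪out(6)=∅
  fail(18) 'cdb': from fail(17)=11 chase 'b': 11→0 ⇒ 15;  out=∅∪out(15)={3}
  fail(4) 'aaec': from fail(3)=0 chase 'c': 0 ⇒ 6;  out=∅∪out(6)=∅
  fail(9) 'ccdb': from fail(8)=17 chase 'b': 17 ⇒ 18;  out=∅∪out(18)={3}
  fail(14) 'decb': from fail(13)=6 chase 'b': 6→0 ⇒ 15;  out={2}∪out(15)={2,3}
  fail(19) 'cdbb': from fail(18)=15 chase 'b': 15→0 ⇒ 15;  out={5}∪out(15)={3,5}
  fail(5) 'aaecd': from fail(4)=6 chase 'd': 6 ⇒ 17;  out={0}∪out(17)={0}
  fail(10) 'ccdbb': from fail(9)=18 chase 'b': 18 ⇒ 19;  out={1}∪out(19)={1,3,5}

Scan:
i=0 'c': node 0→6
i=1 'c': node 6→7
i=2 'd': node 7→8
i=3 'b': node 8→9  emit P3@[3:3]
i=4 'b': node 9→10  emit P1@[0:4],P3@[4:4],P5@[1:4]
i=5 'b': node 10→15 (fail-walked)  emit P3@[5:5]
i=6 'a': node 15→1 (fail-walked)
i=7 'c': node 1→6 (fail-walked)
i=8 'd': node 6→17
i=9 'd': node 17→11 (fail-walked)
i=10 'd': node 11→11 (fail-walked)
i=11 'a': node 11→16  emit P4@[10:11]
i=12 'c': node 16→6 (fail-walked)
i=13 'e': node 6→0 (fail-walked)
i=14 'a': node 0→1
i=15 'd': node 1→11 (fail-walked)
i=16 'e': node 11→12
i=17 'c': node 12→13
i=18 'b': node 13→14  emit P2@[15:18],P3@[18:18]
i=19 'b': node 14→15 (fail-walked)  emit P3@[19:19]
i=20 'c': node 15→6 (fail-walked)
i=21 'e': node 6→0 (fail-walked)
i=22 'a': node 0→1
i=23 'a': node 1→2
i=24 'e': node 2→3
i=25 'c': node 3→4
i=26 'd': node 4→5  emit P0@[22:26]
i=27 'd': node 5→11 (fail-walked)
i=28 'a': node 11→16  emit P4@[27:28]
i=29 'a': node 16→2 (fail-walked)
i=30 'e': node 2→3
i=31 'c': node 3→4
i=32 'd': node 4→5  emit P0@[28:32]
i=33 'c': node 5→6 (fail-walked)
i=34 'c': node 6→7
i=35 'c': node 7→7 (fail-walked)
i=36 'd': node 7→8
i=37 'b': node 8→9  emit P3@[37:37]
i=38 'b': node 9→10  emit P1@[34:38],P3@[38:38],P5@[35:38]

Matches: [[3,3],[4,1],[4,3],[4,5],[5,3],[11,4],[18,2],[18,3],[19,3],[26,0],[28,4],[32,0],[37,3],[38,1],[38,3],[38,5]]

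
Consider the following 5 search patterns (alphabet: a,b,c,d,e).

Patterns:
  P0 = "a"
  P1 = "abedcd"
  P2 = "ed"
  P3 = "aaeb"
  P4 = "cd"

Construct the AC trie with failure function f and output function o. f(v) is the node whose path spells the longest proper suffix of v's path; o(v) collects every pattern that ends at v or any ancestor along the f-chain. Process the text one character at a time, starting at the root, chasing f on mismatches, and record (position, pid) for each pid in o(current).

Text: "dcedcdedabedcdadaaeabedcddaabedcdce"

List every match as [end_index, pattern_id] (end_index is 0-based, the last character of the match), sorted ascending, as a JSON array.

Build:
Trie nodes:
  n0 'ε': a→1 c→12 e→7
  n1 'a': a→9 b→2  ←P0
  n2 'ab': e→3
  n3 'abe': d→4
  n4 'abed': c→5
  n5 'abedc': d→6
  n6 'abedcd': ·  ←P1
  n7 'e': d→8
  n8 'ed': ·  ←P2
  n9 'aa': e→10
  n10 'aae': b→11
  n11 'aaeb': ·  ←P3
  n12 'c': d→13
  n13 'cd': ·  ←P4

BFS fail/out derivation:
  fail(1) 'a': from fail(0)=0 chase 'a': 0 ⇒ 0;  out={0}∪out(0)={0}
  fail(7) 'e': from fail(0)=0 chase 'e': 0 ⇒ 0;  out=∅∪out(0)=∅
  fail(12) 'c': from fail(0)=0 chase 'c': 0 ⇒ 0;  out=∅∪out(0)=∅
  fail(2) 'ab': from fail(1)=0 chase 'b': 0 ⇒ 0;  out=∅∪out(0)=∅
  fail(8) 'ed': from fail(7)=0 chase 'd': 0 ⇒ 0;  out={2}∪out(0)={2}
  fail(9) 'aa': from fail(1)=0 chase 'a': 0 ⇒ 1;  out=∅∪out(1)={0}
  fail(13) 'cd': from fail(12)=0 chase 'd': 0 ⇒ 0;  out={4}∪out(0)={4}
  fail(3) 'abe': from fail(2)=0 chase 'e': 0 ⇒ 7;  out=∅∪out(7)=∅
  fail(10) 'aae': from fail(9)=1 chase 'e': 1→0 ⇒ 7;  out=∅∪out(7)=∅
  fail(4) 'abed': from fail(3)=7 chase 'd': 7 ⇒ 8;  out=∅∪out(8)={2}
  fail(11) 'aaeb': from fail(10)=7 chase 'b': 7→0 ⇒ 0;  out={3}∪out(0)={3}
  fail(5) 'abedc': from fail(4)=8 chase 'c': 8→0 ⇒ 12;  out=∅∪out(12)=∅
  fail(6) 'abedcd': from fail(5)=12 chase 'd': 12 ⇒ 13;  out={1}∪out(13)={1,4}

Scan:
i=0 'd': node 0→0
i=1 'c': node 0→12
i=2 'e': node 12→7 (fail-walked)
i=3 'd': node 7→8  ** P2@[2:3]
i=4 'c': node 8→12 (fail-walked)
i=5 'd': node 12→13  ** P4@[4:5]
i=6 'e': node 13→7 (fail-walked)
i=7 'd': node 7→8  ** P2@[6:7]
i=8 'a': node 8→1 (fail-walked)  ** P0@[8:8]
i=9 'b': node 1→2
i=10 'e': node 2→3
i=11 'd': node 3→4  ** P2@[10:11]
i=12 'c': node 4→5
i=13 'd': node 5→6  ** P1@[8:13],P4@[12:13]
i=14 'a': node 6→1 (fail-walked)  ** P0@[14:14]
i=15 'd': node 1→0 (fail-walked)
i=16 'a': node 0→1  ** P0@[16:16]
i=17 'a': node 1→9  ** P0@[17:17]
i=18 'e': node 9→10
i=19 'a': node 10→1 (fail-walked)  ** P0@[19:19]
i=20 'b': node 1→2
i=21 'e': node 2→3
i=22 'd': node 3→4  ** P2@[21:22]
i=23 'c': node 4→5
i=24 'd': node 5→6  ** P1@[19:24],P4@[23:24]
i=25 'd': node 6→0 (fail-walked)
i=26 'a': node 0→1  ** P0@[26:26]
i=27 'a': node 1→9  ** P0@[27:27]
i=28 'b': node 9→2 (fail-walked)
i=29 'e': node 2→3
i=30 'd': node 3→4  ** P2@[29:30]
i=31 'c': node 4→5
i=32 'd': node 5→6  ** P1@[27:32],P4@[31:32]
i=33 'c': node 6→12 (fail-walked)
i=34 'e': node 12→7 (fail-walked)

All matches (sorted): [[3,2],[5,4],[7,2],[8,0],[11,2],[13,1],[13,4],[14,0],[16,0],[17,0],[19,0],[22,2],[24,1],[24,4],[26,0],[27,0],[30,2],[32,1],[32,4]]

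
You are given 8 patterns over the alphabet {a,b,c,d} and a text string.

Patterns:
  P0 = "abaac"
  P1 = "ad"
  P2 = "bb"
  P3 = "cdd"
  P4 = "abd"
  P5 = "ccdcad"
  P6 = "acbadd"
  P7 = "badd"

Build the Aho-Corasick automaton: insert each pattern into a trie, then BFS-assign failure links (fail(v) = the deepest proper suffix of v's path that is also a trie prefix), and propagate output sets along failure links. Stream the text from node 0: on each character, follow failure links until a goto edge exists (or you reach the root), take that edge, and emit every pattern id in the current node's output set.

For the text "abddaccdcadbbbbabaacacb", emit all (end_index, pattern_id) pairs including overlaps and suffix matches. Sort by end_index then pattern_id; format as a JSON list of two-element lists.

Build automaton:
Trie nodes:
  0='ε' goto a→1 b→7 c→9
  1='a' goto b→2 c→18 d→6
  2='ab' goto a→3 d→12
  3='aba' goto a→4
  4='abaa' goto c→5
  5='abaac' goto ·  ←P0
  6='ad' goto ·  ←P1
  7='b' goto a→23 b→8
  8='bb' goto ·  ←P2
  9='c' goto c→13 d→10
  10='cd' goto d→11
  11='cdd' goto ·  ←P3
  12='abd' goto ·  ←P4
  13='cc' goto d→14
  14='ccd' goto c→15
  15='ccdc' goto a→16
  16='ccdca' goto d→17
  17='ccdcad' goto ·  ←P5
  18='ac' goto b→19
  19='acb' goto a→20
  20='acba' goto d→21
  21='acbad' goto d→22
  22='acbadd' goto ·  ←P6
  23='ba' goto d→24
  24='bad' goto d→25
  25='badd' goto ·  ←P7

Failure links (BFS by depth):
  fail(1) 'a': from fail(0)=0 chase 'a': 0 ⇒ 0;  out=∅∪out(0)=∅
  fail(7) 'b': from fail(0)=0 chase 'b': 0 ⇒ 0;  out=∅∪out(0)=∅
  fail(9) 'c': from fail(0)=0 chase 'c': 0 ⇒ 0;  out=∅∪out(0)=∅
  fail(2) 'ab': from fail(1)=0 chase 'b': 0 ⇒ 7;  out=∅∪out(7)=∅
  fail(6) 'ad': from fail(1)=0 chase 'd': 0 ⇒ 0;  out={1}∪out(0)={1}
  fail(8) 'bb': from fail(7)=0 chase 'b': 0 ⇒ 7;  out={2}∪out(7)={2}
  fail(10) 'cd': from fail(9)=0 chase 'd': 0 ⇒ 0;  out=∅∪out(0)=∅
  fail(13) 'cc': from fail(9)=0 chase 'c': 0 ⇒ 9;  out=∅∪out(9)=∅
  fail(18) 'ac': from fail(1)=0 chase 'c': 0 ⇒ 9;  out=∅∪out(9)=∅
  fail(23) 'ba': from fail(7)=0 chase 'a': 0 ⇒ 1;  out=∅∪out(1)=∅
  fail(3) 'aba': from fail(2)=7 chase 'a': 7 ⇒ 23;  out=∅∪out(23)=∅
  fail(11) 'cdd': from fail(10)=0 chase 'd': 0 ⇒ 0;  out={3}∪out(0)={3}
  fail(12) 'abd': from fail(2)=7 chase 'd': 7→0 ⇒ 0;  out={4}∪out(0)={4}
  fail(14) 'ccd': from fail(13)=9 chase 'd': 9 ⇒ 10;  out=∅∪out(10)=∅
  fail(19) 'acb': from fail(18)=9 chase 'b': 9→0 ⇒ 7;  out=∅∪out(7)=∅
  fail(24) 'bad': from fail(23)=1 chase 'd': 1 ⇒ 6;  out=∅∪out(6)={1}
  fail(4) 'abaa': from fail(3)=23 chase 'a': 23→1→0 ⇒ 1;  out=∅∪out(1)=∅
  fail(15) 'ccdc': from fail(14)=10 chase 'c': 10→0 ⇒ 9;  out=∅∪out(9)=∅
  fail(20) 'acba': from fail(19)=7 chase 'a': 7 ⇒ 23;  out=∅∪out(23)=∅
  fail(25) 'badd': from fail(24)=6 chase 'd': 6→0 ⇒ 0;  out={7}∪out(0)={7}
  fail(5) 'abaac': from fail(4)=1 chase 'c': 1 ⇒ 18;  out={0}∪out(18)={0}
  fail(16) 'ccdca': from fail(15)=9 chase 'a': 9→0 ⇒ 1;  out=∅∪out(1)=∅
  fail(21) 'acbad': from fail(20)=23 chase 'd': 23 ⇒ 24;  out=∅∪out(24)={1}
  fail(17) 'ccdcad': from fail(16)=1 chase 'd': 1 ⇒ 6;  out={5}∪out(6)={1,5}
  fail(22) 'acbadd': from fail(21)=24 chase 'd': 24 ⇒ 25;  out={6}∪out(25)={6,7}

Scan:
pos 0 'a': at 1
pos 1 'b': at 2
pos 2 'd': at 12  emit P4@[0:2]
pos 3 'd': at 0 (via fail)
pos 4 'a': at 1
pos 5 'c': at 18
pos 6 'c': at 13 (via fail)
pos 7 'd': at 14
pos 8 'c': at 15
pos 9 'a': at 16
pos 10 'd': at 17  emit P1@[9:10],P5@[5:10]
pos 11 'b': at 7 (via fail)
pos 12 'b': at 8  emit P2@[11:12]
pos 13 'b': at 8 (via fail)  emit P2@[12:13]
pos 14 'b': at 8 (via fail)  emit P2@[13:14]
pos 15 'a': at 23 (via fail)
pos 16 'b': at 2 (via fail)
pos 17 'a': at 3
pos 18 'a': at 4
pos 19 'c': at 5  emit P0@[15:19]
pos 20 'a': at 1 (via fail)
pos 21 'c': at 18
pos 22 'b': at 19

Result: [[2,4],[10,1],[10,5],[12,2],[13,2],[14,2],[19,0]]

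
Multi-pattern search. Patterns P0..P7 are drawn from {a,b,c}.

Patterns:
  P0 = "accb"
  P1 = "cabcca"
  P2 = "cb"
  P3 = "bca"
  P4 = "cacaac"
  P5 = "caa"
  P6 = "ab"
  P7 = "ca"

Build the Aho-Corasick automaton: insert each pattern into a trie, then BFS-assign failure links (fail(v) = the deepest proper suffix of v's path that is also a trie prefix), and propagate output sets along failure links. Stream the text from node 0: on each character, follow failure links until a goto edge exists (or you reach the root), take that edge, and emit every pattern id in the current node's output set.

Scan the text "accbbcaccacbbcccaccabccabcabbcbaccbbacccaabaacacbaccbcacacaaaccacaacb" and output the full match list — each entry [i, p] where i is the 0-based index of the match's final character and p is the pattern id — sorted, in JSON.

Build automaton:
Trie nodes:
  n0 'ε': a→1 b→12 c→5
  n1 'a': b→20 c→2
  n2 'ac': c→3
  n3 'acc': b→4
  n4 'accb': ·  [P0 ends]
  n5 'c': a→6 b→11
  n6 'ca': a→19 b→7 c→15  [P7 ends]
  n7 'cab': c→8
  n8 'cabc': c→9
  n9 'cabcc': a→10
  n10 'cabcca': ·  [P1 ends]
  n11 'cb': ·  [P2 ends]
  n12 'b': c→13
  n13 'bc': a→14
  n14 'bca': ·  [P3 ends]
  n15 'cac': a→16
  n16 'caca': a→17
  n17 'cacaa': c→18
  n18 'cacaac': ·  [P4 ends]
  n19 'caa': ·  [P5 ends]
  n20 'ab': ·  [P6 ends]

BFS fail/out derivation:
  fail(1) 'a': from fail(0)=0 chase 'a': 0 ⇒ 0;  out=∅∪out(0)=∅
  fail(5) 'c': from fail(0)=0 chase 'c': 0 ⇒ 0;  out=∅∪out(0)=∅
  fail(12) 'b': from fail(0)=0 chase 'b': 0 ⇒ 0;  out=∅∪out(0)=∅
  fail(2) 'ac': from fail(1)=0 chase 'c': 0 ⇒ 5;  out=∅∪out(5)=∅
  fail(6) 'ca': from fail(5)=0 chase 'a': 0 ⇒ 1;  out={7}∪out(1)={7}
  fail(11) 'cb': from fail(5)=0 chase 'b': 0 ⇒ 12;  out={2}∪out(12)={2}
  fail(13) 'bc': from fail(12)=0 chase 'c': 0 ⇒ 5;  out=∅∪out(5)=∅
  fail(20) 'ab': from fail(1)=0 chase 'b': 0 ⇒ 12;  out={6}∪out(12)={6}
  fail(3) 'acc': from fail(2)=5 chase 'c': 5→0 ⇒ 5;  out=∅∪out(5)=∅
  fail(7) 'cab': from fail(6)=1 chase 'b': 1 ⇒ 20;  out=∅∪out(20)={6}
  fail(14) 'bca': from fail(13)=5 chase 'a': 5 ⇒ 6;  out={3}∪out(6)={3,7}
  fail(15) 'cac': from fail(6)=1 chase 'c': 1 ⇒ 2;  out=∅∪out(2)=∅
  fail(19) 'caa': from fail(6)=1 chase 'a': 1→0 ⇒ 1;  out={5}∪out(1)={5}
  fail(4) 'accb': from fail(3)=5 chase 'b': 5 ⇒ 11;  out={0}∪out(11)={0,2}
  fail(8) 'cabc': from fail(7)=20 chase 'c': 20→12 ⇒ 13;  out=∅∪out(13)=∅
  fail(16) 'caca': from fail(15)=2 chase 'a': 2→5 ⇒ 6;  out=∅∪out(6)={7}
  fail(9) 'cabcc': from fail(8)=13 chase 'c': 13→5→0 ⇒ 5;  out=∅∪out(5)=∅
  fail(17) 'cacaa': from fail(16)=6 chase 'a': 6 ⇒ 19;  out=∅∪out(19)={5}
  fail(10) 'cabcca': from fail(9)=5 chase 'a': 5 ⇒ 6;  out={1}∪out(6)={1,7}
  fail(18) 'cacaac': from fail(17)=19 chase 'c': 19→1 ⇒ 2;  out={4}∪out(2)={4}

Scan:
i=0 'a': node 0→1
i=1 'c': node 1→2
i=2 'c': node 2→3
i=3 'b': node 3→4  → match P0@[0:3],P2@[2:3]
i=4 'b': node 4→12 (via fail)
i=5 'c': node 12→13
i=6 'a': node 13→14  → match P3@[4:6],P7@[5:6]
i=7 'c': node 14→15 (via fail)
i=8 'c': node 15→3 (via fail)
i=9 'a': node 3→6 (via fail)  → match P7@[8:9]
i=10 'c': node 6→15
i=11 'b': node 15→11 (via fail)  → match P2@[10:11]
i=12 'b': node 11→12 (via fail)
i=13 'c': node 12→13
i=14 'c': node 13→5 (via fail)
i=15 'c': node 5→5 (via fail)
i=16 'a': node 5→6  → match P7@[15:16]
i=17 'c': node 6→15
i=18 'c': node 15→3 (via fail)
i=19 'a': node 3→6 (via fail)  → match P7@[18:19]
i=20 'b': node 6→7  → match P6@[19:20]
i=21 'c': node 7→8
i=22 'c': node 8→9
i=23 'a': node 9→10  → match P1@[18:23],P7@[22:23]
i=24 'b': node 10→7 (via fail)  → match P6@[23:24]
i=25 'c': node 7→8
i=26 'a': node 8→14 (via fail)  → match P3@[24:26],P7@[25:26]
i=27 'b': node 14→7 (via fail)  → match P6@[26:27]
i=28 'b': node 7→12 (via fail)
i=29 'c': node 12→13
i=30 'b': node 13→11 (via fail)  → match P2@[29:30]
i=31 'a': node 11→1 (via fail)
i=32 'c': node 1→2
i=33 'c': node 2→3
i=34 'b': node 3→4  → match P0@[31:34],P2@[33:34]
i=35 'b': node 4→12 (via fail)
i=36 'a': node 12→1 (via fail)
i=37 'c': node 1→2
i=38 'c': node 2→3
i=39 'c': node 3→5 (via fail)
i=40 'a': node 5→6  → match P7@[39:40]
i=41 'a': node 6→19  → match P5@[39:41]
i=42 'b': node 19→20 (via fail)  → match P6@[41:42]
i=43 'a': node 20→1 (via fail)
i=44 'a': node 1→1 (via fail)
i=45 'c': node 1→2
i=46 'a': node 2→6 (via fail)  → match P7@[45:46]
i=47 'c': node 6→15
i=48 'b': node 15→11 (via fail)  → match P2@[47:48]
i=49 'a': node 11→1 (via fail)
i=50 'c': node 1→2
i=51 'c': node 2→3
i=52 'b': node 3→4  → match P0@[49:52],P2@[51:52]
i=53 'c': node 4→13 (via fail)
i=54 'a': node 13→14  → match P3@[52:54],P7@[53:54]
i=55 'c': node 14→15 (via fail)
i=56 'a': node 15→16  → match P7@[55:56]
i=57 'c': node 16→15 (via fail)
i=58 'a': node 15→16  → match P7@[57:58]
i=59 'a': node 16→17  → match P5@[57:59]
i=60 'a': node 17→1 (via fail)
i=61 'c': node 1→2
i=62 'c': node 2→3
i=63 'a': node 3→6 (via fail)  → match P7@[62:63]
i=64 'c': node 6→15
i=65 'a': node 15→16  → match P7@[64:65]
i=66 'a': node 16→17  → match P5@[64:66]
i=67 'c': node 17→18  → match P4@[62:67]
i=68 'b': node 18→11 (via fail)  → match P2@[67:68]

Result: [[3,0],[3,2],[6,3],[6,7],[9,7],[11,2],[16,7],[19,7],[20,6],[23,1],[23,7],[24,6],[26,3],[26,7],[27,6],[30,2],[34,0],[34,2],[40,7],[41,5],[42,6],[46,7],[48,2],[52,0],[52,2],[54,3],[54,7],[56,7],[58,7],[59,5],[63,7],[65,7],[66,5],[67,4],[68,2]]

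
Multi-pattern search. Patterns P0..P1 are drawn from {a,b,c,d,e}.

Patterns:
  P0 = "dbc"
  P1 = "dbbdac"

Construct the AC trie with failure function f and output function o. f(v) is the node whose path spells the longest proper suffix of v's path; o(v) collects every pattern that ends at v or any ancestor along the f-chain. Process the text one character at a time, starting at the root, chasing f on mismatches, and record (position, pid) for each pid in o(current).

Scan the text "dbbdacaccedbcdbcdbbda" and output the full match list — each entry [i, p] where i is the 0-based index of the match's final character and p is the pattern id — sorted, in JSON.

Construct AC machine:
Trie nodes:
  n0 'ε': d→1
  n1 'd': b→2
  n2 'db': b→4 c→3
  n3 'dbc': ·  ←P0
  n4 'dbb': d→5
  n5 'dbbd': a→6
  n6 'dbbda': c→7
  n7 'dbbdac': ·  ←P1

Failure links (BFS by depth):
  fail(1) 'd': from fail(0)=0 chase 'd': 0 ⇒ 0;  out=∅∪out(0)=∅
  fail(2) 'db': from fail(1)=0 chase 'b': 0 ⇒ 0;  out=∅∪out(0)=∅
  fail(3) 'dbc': from fail(2)=0 chase 'c': 0 ⇒ 0;  out={0}∪out(0)={0}
  fail(4) 'dbb': from fail(2)=0 chase 'b': 0 ⇒ 0;  out=∅∪out(0)=∅
  fail(5) 'dbbd': from fail(4)=0 chase 'd': 0 ⇒ 1;  out=∅∪out(1)=∅
  fail(6) 'dbbda': from fail(5)=1 chase 'a': 1→0 ⇒ 0;  out=∅∪out(0)=∅
  fail(7) 'dbbdac': from fail(6)=0 chase 'c': 0 ⇒ 0;  out={1}∪out(0)={1}

Run:
i=0 'd': node 0→1
i=1 'b': node 1→2
i=2 'b': node 2→4
i=3 'd': node 4→5
i=4 'a': node 5→6
i=5 'c': node 6→7  → match P1@[0:5]
i=6 'a': node 7→0 ·f
i=7 'c': node 0→0
i=8 'c': node 0→0
i=9 'e': node 0→0
i=10 'd': node 0→1
i=11 'b': node 1→2
i=12 'c': node 2→3  → match P0@[10:12]
i=13 'd': node 3→1 ·f
i=14 'b': node 1→2
i=15 'c': node 2→3  → match P0@[13:15]
i=16 'd': node 3→1 ·f
i=17 'b': node 1→2
i=18 'b': node 2→4
i=19 'd': node 4→5
i=20 'a': node 5→6

Matches: [[5,1],[12,0],[15,0]]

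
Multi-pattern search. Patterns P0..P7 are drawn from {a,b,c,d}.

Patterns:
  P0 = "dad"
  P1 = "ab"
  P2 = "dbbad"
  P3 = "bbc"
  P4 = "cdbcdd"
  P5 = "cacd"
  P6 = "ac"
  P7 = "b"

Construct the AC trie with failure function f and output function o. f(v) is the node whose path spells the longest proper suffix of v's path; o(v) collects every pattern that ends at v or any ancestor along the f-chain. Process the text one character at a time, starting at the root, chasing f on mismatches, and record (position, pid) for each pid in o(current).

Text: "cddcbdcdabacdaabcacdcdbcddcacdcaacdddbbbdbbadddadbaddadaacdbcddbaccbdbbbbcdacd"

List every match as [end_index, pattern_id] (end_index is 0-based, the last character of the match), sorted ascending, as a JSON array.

Build automaton:
Trie (insert patterns):
  n0 'ε': a→4 b→10 c→13 d→1
  n1 'd': a→2 b→6
  n2 'da': d→3
  n3 'dad': ·  [P0 ends]
  n4 'a': b→5 c→22
  n5 'ab': ·  [P1 ends]
  n6 'db': b→7
  n7 'dbb': a→8
  n8 'dbba': d→9
  n9 'dbbad': ·  [P2 ends]
  n10 'b': b→11  [P7 ends]
  n11 'bb': c→12
  n12 'bbc': ·  [P3 ends]
  n13 'c': a→19 d→14
  n14 'cd': b→15
  n15 'cdb': c→16
  n16 'cdbc': d→17
  n17 'cdbcd': d→18
  n18 'cdbcdd': ·  [P4 ends]
  n19 'ca': c→20
  n20 'cac': d→21
  n21 'cacd': ·  [P5 ends]
  n22 'ac': ·  [P6 ends]

BFS fail/out derivation:
  n1('d'): parent n0 fail=0; on 'd' 0 → fail=0;  out ∅∪∅=∅
  n4('a'): parent n0 fail=0; on 'a' 0 → fail=0;  out ∅∪∅=∅
  n10('b'): parent n0 fail=0; on 'b' 0 → fail=0;  out {7}∪∅={7}
  n13('c'): parent n0 fail=0; on 'c' 0 → fail=0;  out ∅∪∅=∅
  n2('da'): parent n1 fail=0; on 'a' 0 → fail=4;  out ∅∪∅=∅
  n5('ab'): parent n4 fail=0; on 'b' 0 → fail=10;  out {1}∪{7}={1,7}
  n6('db'): parent n1 fail=0; on 'b' 0 → fail=10;  out ∅∪{7}={7}
  n11('bb'): parent n10 fail=0; on 'b' 0 → fail=10;  out ∅∪{7}={7}
  n14('cd'): parent n13 fail=0; on 'd' 0 → fail=1;  out ∅∪∅=∅
  n19('ca'): parent n13 fail=0; on 'a' 0 → fail=4;  out ∅∪∅=∅
  n22('ac'): parent n4 fail=0; on 'c' 0 → fail=13;  out {6}∪∅={6}
  n3('dad'): parent n2 fail=4; on 'd' 4→0 → fail=1;  out {0}∪∅={0}
  n7('dbb'): parent n6 fail=10; on 'b' 10 → fail=11;  out ∅∪{7}={7}
  n12('bbc'): parent n11 fail=10; on 'c' 10→0 → fail=13;  out {3}∪∅={3}
  n15('cdb'): parent n14 fail=1; on 'b' 1 → fail=6;  out ∅∪{7}={7}
  n20('cac'): parent n19 fail=4; on 'c' 4 → fail=22;  out ∅∪{6}={6}
  n8('dbba'): parent n7 fail=11; on 'a' 11→10→0 → fail=4;  out ∅∪∅=∅
  n16('cdbc'): parent n15 fail=6; on 'c' 6→10→0 → fail=13;  out ∅∪∅=∅
  n21('cacd'): parent n20 fail=22; on 'd' 22→13 → fail=14;  out {5}∪∅={5}
  n9('dbbad'): parent n8 fail=4; on 'd' 4→0 → fail=1;  out {2}∪∅={2}
  n17('cdbcd'): parent n16 fail=13; on 'd' 13 → fail=14;  out ∅∪∅=∅
  n18('cdbcdd'): parent n17 fail=14; on 'd' 14→1→0 → fail=1;  out {4}∪∅={4}

Scan:
pos 0 'c': at 13
pos 1 'd': at 14
pos 2 'd': at 1 (via fail)
pos 3 'c': at 13 (via fail)
pos 4 'b': at 10 (via fail)  ** P7@[4:4]
pos 5 'd': at 1 (via fail)
pos 6 'c': at 13 (via fail)
pos 7 'd': at 14
pos 8 'a': at 2 (via fail)
pos 9 'b': at 5 (via fail)  ** P1@[8:9],P7@[9:9]
pos 10 'a': at 4 (via fail)
pos 11 'c': at 22  ** P6@[10:11]
pos 12 'd': at 14 (via fail)
pos 13 'a': at 2 (via fail)
pos 14 'a': at 4 (via fail)
pos 15 'b': at 5  ** P1@[14:15],P7@[15:15]
pos 16 'c': at 13 (via fail)
pos 17 'a': at 19
pos 18 'c': at 20  ** P6@[17:18]
pos 19 'd': at 21  ** P5@[16:19]
pos 20 'c': at 13 (via fail)
pos 21 'd': at 14
pos 22 'b': at 15  ** P7@[22:22]
pos 23 'c': at 16
pos 24 'd': at 17
pos 25 'd': at 18  ** P4@[20:25]
pos 26 'c': at 13 (via fail)
pos 27 'a': at 19
pos 28 'c': at 20  ** P6@[27:28]
pos 29 'd': at 21  ** P5@[26:29]
pos 30 'c': at 13 (via fail)
pos 31 'a': at 19
pos 32 'a': at 4 (via fail)
pos 33 'c': at 22  ** P6@[32:33]
pos 34 'd': at 14 (via fail)
pos 35 'd': at 1 (via fail)
pos 36 'd': at 1 (via fail)
pos 37 'b': at 6  ** P7@[37:37]
pos 38 'b': at 7  ** P7@[38:38]
pos 39 'b': at 11 (via fail)  ** P7@[39:39]
pos 40 'd': at 1 (via fail)
pos 41 'b': at 6  ** P7@[41:41]
pos 42 'b': at 7  ** P7@[42:42]
pos 43 'a': at 8
pos 44 'd': at 9  ** P2@[40:44]
pos 45 'd': at 1 (via fail)
pos 46 'd': at 1 (via fail)
pos 47 'a': at 2
pos 48 'd': at 3  ** P0@[46:48]
pos 49 'b': at 6 (via fail)  ** P7@[49:49]
pos 50 'a': at 4 (via fail)
pos 51 'd': at 1 (via fail)
pos 52 'd': at 1 (via fail)
pos 53 'a': at 2
pos 54 'd': at 3  ** P0@[52:54]
pos 55 'a': at 2 (via fail)
pos 56 'a': at 4 (via fail)
pos 57 'c': at 22  ** P6@[56:57]
pos 58 'd': at 14 (via fail)
pos 59 'b': at 15  ** P7@[59:59]
pos 60 'c': at 16
pos 61 'd': at 17
pos 62 'd': at 18  ** P4@[57:62]
pos 63 'b': at 6 (via fail)  ** P7@[63:63]
pos 64 'a': at 4 (via fail)
pos 65 'c': at 22  ** P6@[64:65]
pos 66 'c': at 13 (via fail)
pos 67 'b': at 10 (via fail)  ** P7@[67:67]
pos 68 'd': at 1 (via fail)
pos 69 'b': at 6  ** P7@[69:69]
pos 70 'b': at 7  ** P7@[70:70]
pos 71 'b': at 11 (via fail)  ** P7@[71:71]
pos 72 'b': at 11 (via fail)  ** P7@[72:72]
pos 73 'c': at 12  ** P3@[71:73]
pos 74 'd': at 14 (via fail)
pos 75 'a': at 2 (via fail)
pos 76 'c': at 22 (via fail)  ** P6@[75:76]
pos 77 'd': at 14 (via fail)

All matches (sorted): [[4,7],[9,1],[9,7],[11,6],[15,1],[15,7],[18,6],[19,5],[22,7],[25,4],[28,6],[29,5],[33,6],[37,7],[38,7],[39,7],[41,7],[42,7],[44,2],[48,0],[49,7],[54,0],[57,6],[59,7],[62,4],[63,7],[65,6],[67,7],[69,7],[70,7],[71,7],[72,7],[73,3],[76,6]]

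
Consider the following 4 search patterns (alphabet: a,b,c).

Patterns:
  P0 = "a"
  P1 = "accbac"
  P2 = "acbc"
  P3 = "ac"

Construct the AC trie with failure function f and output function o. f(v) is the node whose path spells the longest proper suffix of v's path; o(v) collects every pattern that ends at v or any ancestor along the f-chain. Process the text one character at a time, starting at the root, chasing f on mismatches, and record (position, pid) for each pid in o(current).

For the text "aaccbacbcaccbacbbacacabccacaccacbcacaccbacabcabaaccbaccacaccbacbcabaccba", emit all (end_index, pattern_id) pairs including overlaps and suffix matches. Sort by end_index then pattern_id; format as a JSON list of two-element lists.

Build:
Trie (insert patterns):
  n0 'ε': a→1
  n1 'a': c→2  [P0 ends]
  n2 'ac': b→7 c→3  [P3 ends]
  n3 'acc': b→4
  n4 'accb': a→5
  n5 'accba': c→6
  n6 'accbac': ·  [P1 ends]
  n7 'acb': c→8
  n8 'acbc': ·  [P2 ends]

Failure links (BFS by depth):
  n1('a'): parent n0 fail=0; on 'a' 0 → fail=0;  out {0}∪∅={0}
  n2('ac'): parent n1 fail=0; on 'c' 0 → fail=0;  out {3}∪∅={3}
  n3('acc'): parent n2 fail=0; on 'c' 0 → fail=0;  out ∅∪∅=∅
  n7('acb'): parent n2 fail=0; on 'b' 0 → fail=0;  out ∅∪∅=∅
  n4('accb'): parent n3 fail=0; on 'b' 0 → fail=0;  out ∅∪∅=∅
  n8('acbc'): parent n7 fail=0; on 'c' 0 → fail=0;  out {2}∪∅={2}
  n5('accba'): parent n4 fail=0; on 'a' 0 → fail=1;  out ∅∪{0}={0}
  n6('accbac'): parent n5 fail=1; on 'c' 1 → fail=2;  out {1}∪{3}={1,3}

Scan:
i=0 'a': node 0→1  → match P0@[0:0]
i=1 'a': node 1→1 (via fail)  → match P0@[1:1]
i=2 'c': node 1→2  → match P3@[1:2]
i=3 'c': node 2→3
i=4 'b': node 3→4
i=5 'a': node 4→5  → match P0@[5:5]
i=6 'c': node 5→6  → match P1@[1:6],P3@[5:6]
i=7 'b': node 6→7 (via fail)
i=8 'c': node 7→8  → match P2@[5:8]
i=9 'a': node 8→1 (via fail)  → match P0@[9:9]
i=10 'c': node 1→2  → match P3@[9:10]
i=11 'c': node 2→3
i=12 'b': node 3→4
i=13 'a': node 4→5  → match P0@[13:13]
i=14 'c': node 5→6  → match P1@[9:14],P3@[13:14]
i=15 'b': node 6→7 (via fail)
i=16 'b': node 7→0 (via fail)
i=17 'a': node 0→1  → match P0@[17:17]
i=18 'c': node 1→2  → match P3@[17:18]
i=19 'a': node 2→1 (via fail)  → match P0@[19:19]
i=20 'c': node 1→2  → match P3@[19:20]
i=21 'a': node 2→1 (via fail)  → match P0@[21:21]
i=22 'b': node 1→0 (via fail)
i=23 'c': node 0→0
i=24 'c': node 0→0
i=25 'a': node 0→1  → match P0@[25:25]
i=26 'c': node 1→2  → match P3@[25:26]
i=27 'a': node 2→1 (via fail)  → match P0@[27:27]
i=28 'c': node 1→2  → match P3@[27:28]
i=29 'c': node 2→3
i=30 'a': node 3→1 (via fail)  → match P0@[30:30]
i=31 'c': node 1→2  → match P3@[30:31]
i=32 'b': node 2→7
i=33 'c': node 7→8  → match P2@[30:33]
i=34 'a': node 8→1 (via fail)  → match P0@[34:34]
i=35 'c': node 1→2  → match P3@[34:35]
i=36 'a': node 2→1 (via fail)  → match P0@[36:36]
i=37 'c': node 1→2  → match P3@[36:37]
i=38 'c': node 2→3
i=39 'b': node 3→4
i=40 'a': node 4→5  → match P0@[40:40]
i=41 'c': node 5→6  → match P1@[36:41],P3@[40:41]
i=42 'a': node 6→1 (via fail)  → match P0@[42:42]
i=43 'b': node 1→0 (via fail)
i=44 'c': node 0→0
i=45 'a': node 0→1  → match P0@[45:45]
i=46 'b': node 1→0 (via fail)
i=47 'a': node 0→1  → match P0@[47:47]
i=48 'a': node 1→1 (via fail)  → match P0@[48:48]
i=49 'c': node 1→2  → match P3@[48:49]
i=50 'c': node 2→3
i=51 'b': node 3→4
i=52 'a': node 4→5  → match P0@[52:52]
i=53 'c': node 5→6  → match P1@[48:53],P3@[52:53]
i=54 'c': node 6→3 (via fail)
i=55 'a': node 3→1 (via fail)  → match P0@[55:55]
i=56 'c': node 1→2  → match P3@[55:56]
i=57 'a': node 2→1 (via fail)  → match P0@[57:57]
i=58 'c': node 1→2  → match P3@[57:58]
i=59 'c': node 2→3
i=60 'b': node 3→4
i=61 'a': node 4→5  → match P0@[61:61]
i=62 'c': node 5→6  → match P1@[57:62],P3@[61:62]
i=63 'b': node 6→7 (via fail)
i=64 'c': node 7→8  → match P2@[61:64]
i=65 'a': node 8→1 (via fail)  → match P0@[65:65]
i=66 'b': node 1→0 (via fail)
i=67 'a': node 0→1  → match P0@[67:67]
i=68 'c': node 1→2  → match P3@[67:68]
i=69 'c': node 2→3
i=70 'b': node 3→4
i=71 'a': node 4→5  → match P0@[71:71]

Matches: [[0,0],[1,0],[2,3],[5,0],[6,1],[6,3],[8,2],[9,0],[10,3],[13,0],[14,1],[14,3],[17,0],[18,3],[19,0],[20,3],[21,0],[25,0],[26,3],[27,0],[28,3],[30,0],[31,3],[33,2],[34,0],[35,3],[36,0],[37,3],[40,0],[41,1],[41,3],[42,0],[45,0],[47,0],[48,0],[49,3],[52,0],[53,1],[53,3],[55,0],[56,3],[57,0],[58,3],[61,0],[62,1],[62,3],[64,2],[65,0],[67,0],[68,3],[71,0]]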